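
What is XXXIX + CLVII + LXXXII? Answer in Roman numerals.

XXXIX = 39, CLVII = 157, LXXXII = 82
39 + 157 = 196
196 + 82 = 278

CCLXXVIII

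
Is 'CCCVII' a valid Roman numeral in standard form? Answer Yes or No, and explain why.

'CCCVII': Check the rules: uses only the symbols I, V, X, L, C, D, M; no symbol is repeated more than three times in a row; V, L and D each appear at most once; no smaller symbol precedes a larger one (values never increase from left to right). Value: C (100) + C (100) + C (100) + V (5) + I (1) + I (1) = 307. So it is a valid standard Roman numeral.

Yes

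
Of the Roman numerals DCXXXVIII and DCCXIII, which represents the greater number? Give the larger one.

DCXXXVIII = 638
DCCXIII = 713
713 is larger

DCCXIII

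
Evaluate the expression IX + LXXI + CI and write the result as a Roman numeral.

IX = 9, LXXI = 71, CI = 101
9 + 71 = 80
80 + 101 = 181

CLXXXI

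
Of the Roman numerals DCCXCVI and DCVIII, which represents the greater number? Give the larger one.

DCCXCVI = 796
DCVIII = 608
796 is larger

DCCXCVI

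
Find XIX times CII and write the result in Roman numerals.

XIX = 19
CII = 102
19 × 102 = 1938

MCMXXXVIII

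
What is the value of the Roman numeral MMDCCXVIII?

MMDCCXVIII: M=1000, M=1000, D=500, C=100, C=100, X=10, V=5, I=1, I=1, I=1
1000 + 1000 + 500 + 100 + 100 + 10 + 5 + 1 + 1 + 1 = 2718

2718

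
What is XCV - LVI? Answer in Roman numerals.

XCV = 95
LVI = 56
95 - 56 = 39

XXXIX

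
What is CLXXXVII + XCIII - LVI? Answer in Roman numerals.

CLXXXVII = 187, XCIII = 93, LVI = 56
187 + 93 = 280
280 - 56 = 224

CCXXIV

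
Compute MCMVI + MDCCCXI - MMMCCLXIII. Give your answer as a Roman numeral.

MCMVI = 1906, MDCCCXI = 1811, MMMCCLXIII = 3263
1906 + 1811 = 3717
3717 - 3263 = 454

CDLIV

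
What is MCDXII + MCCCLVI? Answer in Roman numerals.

MCDXII = 1412
MCCCLVI = 1356
1412 + 1356 = 2768

MMDCCLXVIII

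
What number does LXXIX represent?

LXXIX: L=50, X=10, X=10, IX=9
50 + 10 + 10 + 9 = 79

79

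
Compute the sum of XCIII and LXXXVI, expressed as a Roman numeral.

XCIII = 93
LXXXVI = 86
93 + 86 = 179

CLXXIX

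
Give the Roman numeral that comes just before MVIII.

MVIII = 1008; previous is 1007

MVII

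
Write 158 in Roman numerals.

Convert 158 to Roman numerals:
  158 contains 1×100 (C)
  58 contains 1×50 (L)
  8 contains 1×5 (V)
  3 contains 3×1 (III)

CLVIII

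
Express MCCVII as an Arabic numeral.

MCCVII: M=1000, C=100, C=100, V=5, I=1, I=1
1000 + 100 + 100 + 5 + 1 + 1 = 1207

1207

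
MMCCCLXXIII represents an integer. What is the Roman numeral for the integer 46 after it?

MMCCCLXXIII = 2373
2373 + 46 = 2419

MMCDXIX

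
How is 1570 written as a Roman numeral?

Convert 1570 to Roman numerals:
  1570 contains 1×1000 (M)
  570 contains 1×500 (D)
  70 contains 1×50 (L)
  20 contains 2×10 (XX)

MDLXX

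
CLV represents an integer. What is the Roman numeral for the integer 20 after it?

CLV = 155
155 + 20 = 175

CLXXV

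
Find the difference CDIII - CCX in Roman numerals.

CDIII = 403
CCX = 210
403 - 210 = 193

CXCIII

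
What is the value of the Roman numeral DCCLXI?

DCCLXI: D=500, C=100, C=100, L=50, X=10, I=1
500 + 100 + 100 + 50 + 10 + 1 = 761

761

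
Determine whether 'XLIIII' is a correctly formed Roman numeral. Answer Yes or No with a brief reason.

'XLIIII': More than 3 consecutive I's

No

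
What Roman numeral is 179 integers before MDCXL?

MDCXL = 1640
1640 - 179 = 1461

MCDLXI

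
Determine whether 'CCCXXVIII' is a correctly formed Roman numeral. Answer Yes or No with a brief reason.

'CCCXXVIII': Check the rules: uses only the symbols I, V, X, L, C, D, M; no symbol is repeated more than three times in a row; V, L and D each appear at most once; no smaller symbol precedes a larger one (values never increase from left to right). Value: C (100) + C (100) + C (100) + X (10) + X (10) + V (5) + I (1) + I (1) + I (1) = 328. So it is a valid standard Roman numeral.

Yes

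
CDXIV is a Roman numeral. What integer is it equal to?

CDXIV: CD=400, X=10, IV=4
400 + 10 + 4 = 414

414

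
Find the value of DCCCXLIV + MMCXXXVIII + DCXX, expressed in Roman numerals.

DCCCXLIV = 844, MMCXXXVIII = 2138, DCXX = 620
844 + 2138 = 2982
2982 + 620 = 3602

MMMDCII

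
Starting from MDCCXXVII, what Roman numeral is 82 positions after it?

MDCCXXVII = 1727
1727 + 82 = 1809

MDCCCIX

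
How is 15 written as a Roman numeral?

Convert 15 to Roman numerals:
  15 contains 1×10 (X)
  5 contains 1×5 (V)

XV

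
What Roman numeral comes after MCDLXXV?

MCDLXXV = 1475, so the next integer is 1475 + 1 = 1476

MCDLXXVI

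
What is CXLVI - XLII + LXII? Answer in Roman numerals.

CXLVI = 146, XLII = 42, LXII = 62
146 - 42 = 104
104 + 62 = 166

CLXVI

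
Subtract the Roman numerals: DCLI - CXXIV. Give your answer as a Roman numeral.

DCLI = 651
CXXIV = 124
651 - 124 = 527

DXXVII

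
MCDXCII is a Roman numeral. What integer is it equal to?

MCDXCII: M=1000, CD=400, XC=90, I=1, I=1
1000 + 400 + 90 + 1 + 1 = 1492

1492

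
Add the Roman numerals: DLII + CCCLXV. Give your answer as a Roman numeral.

DLII = 552
CCCLXV = 365
552 + 365 = 917

CMXVII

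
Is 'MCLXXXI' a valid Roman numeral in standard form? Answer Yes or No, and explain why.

'MCLXXXI': Check the rules: uses only the symbols I, V, X, L, C, D, M; no symbol is repeated more than three times in a row; V, L and D each appear at most once; no smaller symbol precedes a larger one (values never increase from left to right). Value: M (1000) + C (100) + L (50) + X (10) + X (10) + X (10) + I (1) = 1181. So it is a valid standard Roman numeral.

Yes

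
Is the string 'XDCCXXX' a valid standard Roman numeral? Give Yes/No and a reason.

'XDCCXXX': Invalid subtractive combination: XD

No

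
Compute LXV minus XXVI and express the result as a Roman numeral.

LXV = 65
XXVI = 26
65 - 26 = 39

XXXIX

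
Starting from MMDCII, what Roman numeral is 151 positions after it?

MMDCII = 2602
2602 + 151 = 2753

MMDCCLIII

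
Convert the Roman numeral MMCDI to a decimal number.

MMCDI: M=1000, M=1000, CD=400, I=1
1000 + 1000 + 400 + 1 = 2401

2401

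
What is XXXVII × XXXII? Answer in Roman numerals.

XXXVII = 37
XXXII = 32
37 × 32 = 1184

MCLXXXIV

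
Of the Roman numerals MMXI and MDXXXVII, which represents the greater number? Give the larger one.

MMXI = 2011
MDXXXVII = 1537
2011 is larger

MMXI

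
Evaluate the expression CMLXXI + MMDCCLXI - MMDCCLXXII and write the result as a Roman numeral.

CMLXXI = 971, MMDCCLXI = 2761, MMDCCLXXII = 2772
971 + 2761 = 3732
3732 - 2772 = 960

CMLX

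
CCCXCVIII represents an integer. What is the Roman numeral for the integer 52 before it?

CCCXCVIII = 398
398 - 52 = 346

CCCXLVI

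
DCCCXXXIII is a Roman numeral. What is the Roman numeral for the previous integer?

DCCCXXXIII = 833, so the previous integer is 833 - 1 = 832

DCCCXXXII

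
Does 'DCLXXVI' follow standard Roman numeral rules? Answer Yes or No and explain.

'DCLXXVI': Check the rules: uses only the symbols I, V, X, L, C, D, M; no symbol is repeated more than three times in a row; V, L and D each appear at most once; no smaller symbol precedes a larger one (values never increase from left to right). Value: D (500) + C (100) + L (50) + X (10) + X (10) + V (5) + I (1) = 676. So it is a valid standard Roman numeral.

Yes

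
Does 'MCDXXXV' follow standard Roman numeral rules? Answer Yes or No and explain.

'MCDXXXV': Check the rules: uses only the symbols I, V, X, L, C, D, M; no symbol is repeated more than three times in a row; V, L and D each appear at most once; the only place a smaller symbol precedes a larger one is the allowed subtractive pair CD, the symbol right after such a pair (if any) is smaller than the pair's first symbol, and otherwise the values never increase from left to right. Value: M (1000) + CD (400) + X (10) + X (10) + X (10) + V (5) = 1435. So it is a valid standard Roman numeral.

Yes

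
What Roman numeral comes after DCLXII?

DCLXII = 662; next is 663

DCLXIII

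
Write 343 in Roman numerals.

Convert 343 to Roman numerals:
  343 contains 3×100 (CCC)
  43 contains 1×40 (XL)
  3 contains 3×1 (III)

CCCXLIII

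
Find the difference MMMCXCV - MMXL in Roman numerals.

MMMCXCV = 3195
MMXL = 2040
3195 - 2040 = 1155

MCLV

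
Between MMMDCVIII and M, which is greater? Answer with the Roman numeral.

MMMDCVIII = 3608
M = 1000
3608 is larger

MMMDCVIII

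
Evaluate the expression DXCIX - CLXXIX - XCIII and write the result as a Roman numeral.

DXCIX = 599, CLXXIX = 179, XCIII = 93
599 - 179 = 420
420 - 93 = 327

CCCXXVII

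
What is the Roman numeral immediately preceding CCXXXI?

CCXXXI = 231, so the previous integer is 231 - 1 = 230

CCXXX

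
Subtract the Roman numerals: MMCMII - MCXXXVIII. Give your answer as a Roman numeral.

MMCMII = 2902
MCXXXVIII = 1138
2902 - 1138 = 1764

MDCCLXIV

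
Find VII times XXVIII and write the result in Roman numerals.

VII = 7
XXVIII = 28
7 × 28 = 196

CXCVI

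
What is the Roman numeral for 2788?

Convert 2788 to Roman numerals:
  2788 contains 2×1000 (MM)
  788 contains 1×500 (D)
  288 contains 2×100 (CC)
  88 contains 1×50 (L)
  38 contains 3×10 (XXX)
  8 contains 1×5 (V)
  3 contains 3×1 (III)

MMDCCLXXXVIII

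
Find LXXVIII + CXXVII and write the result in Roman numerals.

LXXVIII = 78
CXXVII = 127
78 + 127 = 205

CCV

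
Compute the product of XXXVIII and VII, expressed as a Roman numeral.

XXXVIII = 38
VII = 7
38 × 7 = 266

CCLXVI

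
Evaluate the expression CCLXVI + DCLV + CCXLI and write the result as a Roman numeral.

CCLXVI = 266, DCLV = 655, CCXLI = 241
266 + 655 = 921
921 + 241 = 1162

MCLXII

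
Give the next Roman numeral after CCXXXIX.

CCXXXIX = 239; next is 240

CCXL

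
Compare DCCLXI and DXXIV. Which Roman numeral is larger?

DCCLXI = 761
DXXIV = 524
761 is larger

DCCLXI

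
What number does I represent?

I: I=1

1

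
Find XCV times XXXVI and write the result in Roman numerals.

XCV = 95
XXXVI = 36
95 × 36 = 3420

MMMCDXX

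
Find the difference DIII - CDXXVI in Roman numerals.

DIII = 503
CDXXVI = 426
503 - 426 = 77

LXXVII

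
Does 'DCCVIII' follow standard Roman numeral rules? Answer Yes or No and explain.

'DCCVIII': Check the rules: uses only the symbols I, V, X, L, C, D, M; no symbol is repeated more than three times in a row; V, L and D each appear at most once; no smaller symbol precedes a larger one (values never increase from left to right). Value: D (500) + C (100) + C (100) + V (5) + I (1) + I (1) + I (1) = 708. So it is a valid standard Roman numeral.

Yes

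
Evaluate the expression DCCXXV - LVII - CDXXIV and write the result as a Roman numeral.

DCCXXV = 725, LVII = 57, CDXXIV = 424
725 - 57 = 668
668 - 424 = 244

CCXLIV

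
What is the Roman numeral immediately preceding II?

II = 2; previous is 1

I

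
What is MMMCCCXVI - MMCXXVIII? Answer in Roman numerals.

MMMCCCXVI = 3316
MMCXXVIII = 2128
3316 - 2128 = 1188

MCLXXXVIII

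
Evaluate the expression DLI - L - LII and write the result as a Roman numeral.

DLI = 551, L = 50, LII = 52
551 - 50 = 501
501 - 52 = 449

CDXLIX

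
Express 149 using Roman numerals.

Convert 149 to Roman numerals:
  149 contains 1×100 (C)
  49 contains 1×40 (XL)
  9 contains 1×9 (IX)

CXLIX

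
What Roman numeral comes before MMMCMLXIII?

MMMCMLXIII = 3963; previous is 3962

MMMCMLXII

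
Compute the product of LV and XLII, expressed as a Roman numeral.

LV = 55
XLII = 42
55 × 42 = 2310

MMCCCX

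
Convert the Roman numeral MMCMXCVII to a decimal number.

MMCMXCVII: M=1000, M=1000, CM=900, XC=90, V=5, I=1, I=1
1000 + 1000 + 900 + 90 + 5 + 1 + 1 = 2997

2997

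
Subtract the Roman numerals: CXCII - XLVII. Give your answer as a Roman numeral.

CXCII = 192
XLVII = 47
192 - 47 = 145

CXLV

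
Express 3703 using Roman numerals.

Convert 3703 to Roman numerals:
  3703 contains 3×1000 (MMM)
  703 contains 1×500 (D)
  203 contains 2×100 (CC)
  3 contains 3×1 (III)

MMMDCCIII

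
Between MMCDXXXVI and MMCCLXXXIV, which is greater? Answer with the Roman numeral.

MMCDXXXVI = 2436
MMCCLXXXIV = 2284
2436 is larger

MMCDXXXVI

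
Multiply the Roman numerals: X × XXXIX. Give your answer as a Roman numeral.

X = 10
XXXIX = 39
10 × 39 = 390

CCCXC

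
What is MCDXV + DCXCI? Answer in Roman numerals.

MCDXV = 1415
DCXCI = 691
1415 + 691 = 2106

MMCVI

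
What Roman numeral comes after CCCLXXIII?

CCCLXXIII = 373, so the next integer is 373 + 1 = 374

CCCLXXIV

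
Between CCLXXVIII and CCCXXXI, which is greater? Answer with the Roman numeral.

CCLXXVIII = 278
CCCXXXI = 331
331 is larger

CCCXXXI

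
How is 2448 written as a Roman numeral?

Convert 2448 to Roman numerals:
  2448 contains 2×1000 (MM)
  448 contains 1×400 (CD)
  48 contains 1×40 (XL)
  8 contains 1×5 (V)
  3 contains 3×1 (III)

MMCDXLVIII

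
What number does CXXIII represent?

CXXIII: C=100, X=10, X=10, I=1, I=1, I=1
100 + 10 + 10 + 1 + 1 + 1 = 123

123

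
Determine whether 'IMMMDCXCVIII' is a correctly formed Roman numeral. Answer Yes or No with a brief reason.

'IMMMDCXCVIII': Invalid subtractive combination: IM

No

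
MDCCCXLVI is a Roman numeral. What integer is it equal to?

MDCCCXLVI: M=1000, D=500, C=100, C=100, C=100, XL=40, V=5, I=1
1000 + 500 + 100 + 100 + 100 + 40 + 5 + 1 = 1846

1846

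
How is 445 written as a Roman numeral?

Convert 445 to Roman numerals:
  445 contains 1×400 (CD)
  45 contains 1×40 (XL)
  5 contains 1×5 (V)

CDXLV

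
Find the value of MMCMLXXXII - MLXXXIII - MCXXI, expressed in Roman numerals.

MMCMLXXXII = 2982, MLXXXIII = 1083, MCXXI = 1121
2982 - 1083 = 1899
1899 - 1121 = 778

DCCLXXVIII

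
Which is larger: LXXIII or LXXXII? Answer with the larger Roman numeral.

LXXIII = 73
LXXXII = 82
82 is larger

LXXXII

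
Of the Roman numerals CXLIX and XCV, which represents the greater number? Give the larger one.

CXLIX = 149
XCV = 95
149 is larger

CXLIX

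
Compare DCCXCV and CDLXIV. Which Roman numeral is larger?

DCCXCV = 795
CDLXIV = 464
795 is larger

DCCXCV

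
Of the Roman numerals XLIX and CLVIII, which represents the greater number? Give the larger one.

XLIX = 49
CLVIII = 158
158 is larger

CLVIII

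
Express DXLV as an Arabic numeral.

DXLV: D=500, XL=40, V=5
500 + 40 + 5 = 545

545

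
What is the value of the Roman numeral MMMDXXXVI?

MMMDXXXVI: M=1000, M=1000, M=1000, D=500, X=10, X=10, X=10, V=5, I=1
1000 + 1000 + 1000 + 500 + 10 + 10 + 10 + 5 + 1 = 3536

3536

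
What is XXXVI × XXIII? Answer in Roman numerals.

XXXVI = 36
XXIII = 23
36 × 23 = 828

DCCCXXVIII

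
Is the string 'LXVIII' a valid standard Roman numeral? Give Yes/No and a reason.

'LXVIII': Check the rules: uses only the symbols I, V, X, L, C, D, M; no symbol is repeated more than three times in a row; V, L and D each appear at most once; no smaller symbol precedes a larger one (values never increase from left to right). Value: L (50) + X (10) + V (5) + I (1) + I (1) + I (1) = 68. So it is a valid standard Roman numeral.

Yes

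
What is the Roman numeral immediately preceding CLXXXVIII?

CLXXXVIII = 188, so the previous integer is 188 - 1 = 187

CLXXXVII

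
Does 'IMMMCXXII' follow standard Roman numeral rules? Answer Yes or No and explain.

'IMMMCXXII': Invalid subtractive combination: IM

No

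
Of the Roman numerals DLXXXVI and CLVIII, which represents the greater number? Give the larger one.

DLXXXVI = 586
CLVIII = 158
586 is larger

DLXXXVI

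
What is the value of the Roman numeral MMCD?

MMCD: M=1000, M=1000, CD=400
1000 + 1000 + 400 = 2400

2400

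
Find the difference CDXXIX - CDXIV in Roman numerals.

CDXXIX = 429
CDXIV = 414
429 - 414 = 15

XV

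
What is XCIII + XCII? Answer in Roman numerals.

XCIII = 93
XCII = 92
93 + 92 = 185

CLXXXV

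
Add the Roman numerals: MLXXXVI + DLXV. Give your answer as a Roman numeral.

MLXXXVI = 1086
DLXV = 565
1086 + 565 = 1651

MDCLI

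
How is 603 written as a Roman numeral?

Convert 603 to Roman numerals:
  603 contains 1×500 (D)
  103 contains 1×100 (C)
  3 contains 3×1 (III)

DCIII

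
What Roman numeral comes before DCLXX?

DCLXX = 670; previous is 669

DCLXIX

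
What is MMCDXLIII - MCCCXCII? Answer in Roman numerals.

MMCDXLIII = 2443
MCCCXCII = 1392
2443 - 1392 = 1051

MLI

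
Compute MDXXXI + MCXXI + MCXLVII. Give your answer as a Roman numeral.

MDXXXI = 1531, MCXXI = 1121, MCXLVII = 1147
1531 + 1121 = 2652
2652 + 1147 = 3799

MMMDCCXCIX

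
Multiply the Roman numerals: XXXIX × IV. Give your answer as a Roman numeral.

XXXIX = 39
IV = 4
39 × 4 = 156

CLVI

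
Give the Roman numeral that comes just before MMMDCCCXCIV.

MMMDCCCXCIV = 3894; previous is 3893

MMMDCCCXCIII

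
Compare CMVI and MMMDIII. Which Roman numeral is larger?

CMVI = 906
MMMDIII = 3503
3503 is larger

MMMDIII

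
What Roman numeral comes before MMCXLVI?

MMCXLVI = 2146; previous is 2145

MMCXLV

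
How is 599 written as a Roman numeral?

Convert 599 to Roman numerals:
  599 contains 1×500 (D)
  99 contains 1×90 (XC)
  9 contains 1×9 (IX)

DXCIX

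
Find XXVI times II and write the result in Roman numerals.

XXVI = 26
II = 2
26 × 2 = 52

LII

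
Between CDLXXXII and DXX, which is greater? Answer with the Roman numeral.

CDLXXXII = 482
DXX = 520
520 is larger

DXX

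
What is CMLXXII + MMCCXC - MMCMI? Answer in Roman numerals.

CMLXXII = 972, MMCCXC = 2290, MMCMI = 2901
972 + 2290 = 3262
3262 - 2901 = 361

CCCLXI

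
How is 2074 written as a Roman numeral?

Convert 2074 to Roman numerals:
  2074 contains 2×1000 (MM)
  74 contains 1×50 (L)
  24 contains 2×10 (XX)
  4 contains 1×4 (IV)

MMLXXIV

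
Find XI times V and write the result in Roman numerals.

XI = 11
V = 5
11 × 5 = 55

LV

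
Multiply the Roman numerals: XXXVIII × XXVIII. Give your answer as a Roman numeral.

XXXVIII = 38
XXVIII = 28
38 × 28 = 1064

MLXIV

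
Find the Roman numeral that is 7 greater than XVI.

XVI = 16
16 + 7 = 23

XXIII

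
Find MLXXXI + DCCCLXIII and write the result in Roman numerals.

MLXXXI = 1081
DCCCLXIII = 863
1081 + 863 = 1944

MCMXLIV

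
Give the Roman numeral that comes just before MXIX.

MXIX = 1019; previous is 1018

MXVIII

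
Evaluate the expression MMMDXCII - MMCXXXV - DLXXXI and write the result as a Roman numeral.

MMMDXCII = 3592, MMCXXXV = 2135, DLXXXI = 581
3592 - 2135 = 1457
1457 - 581 = 876

DCCCLXXVI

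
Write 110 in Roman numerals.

Convert 110 to Roman numerals:
  110 contains 1×100 (C)
  10 contains 1×10 (X)

CX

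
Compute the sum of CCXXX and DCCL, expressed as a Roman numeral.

CCXXX = 230
DCCL = 750
230 + 750 = 980

CMLXXX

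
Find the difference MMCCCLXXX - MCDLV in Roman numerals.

MMCCCLXXX = 2380
MCDLV = 1455
2380 - 1455 = 925

CMXXV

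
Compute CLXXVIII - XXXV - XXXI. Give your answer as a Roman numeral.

CLXXVIII = 178, XXXV = 35, XXXI = 31
178 - 35 = 143
143 - 31 = 112

CXII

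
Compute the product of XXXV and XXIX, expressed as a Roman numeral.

XXXV = 35
XXIX = 29
35 × 29 = 1015

MXV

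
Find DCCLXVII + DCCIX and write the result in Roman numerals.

DCCLXVII = 767
DCCIX = 709
767 + 709 = 1476

MCDLXXVI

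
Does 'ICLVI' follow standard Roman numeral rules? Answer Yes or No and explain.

'ICLVI': Invalid subtractive combination: IC

No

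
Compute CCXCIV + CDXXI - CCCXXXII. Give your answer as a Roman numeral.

CCXCIV = 294, CDXXI = 421, CCCXXXII = 332
294 + 421 = 715
715 - 332 = 383

CCCLXXXIII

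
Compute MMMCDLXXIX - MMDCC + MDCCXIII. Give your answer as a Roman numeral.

MMMCDLXXIX = 3479, MMDCC = 2700, MDCCXIII = 1713
3479 - 2700 = 779
779 + 1713 = 2492

MMCDXCII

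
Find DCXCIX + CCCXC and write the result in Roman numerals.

DCXCIX = 699
CCCXC = 390
699 + 390 = 1089

MLXXXIX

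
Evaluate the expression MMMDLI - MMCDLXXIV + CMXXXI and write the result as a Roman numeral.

MMMDLI = 3551, MMCDLXXIV = 2474, CMXXXI = 931
3551 - 2474 = 1077
1077 + 931 = 2008

MMVIII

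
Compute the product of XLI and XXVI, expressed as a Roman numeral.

XLI = 41
XXVI = 26
41 × 26 = 1066

MLXVI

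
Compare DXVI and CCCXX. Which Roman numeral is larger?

DXVI = 516
CCCXX = 320
516 is larger

DXVI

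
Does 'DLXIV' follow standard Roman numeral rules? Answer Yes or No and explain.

'DLXIV': Check the rules: uses only the symbols I, V, X, L, C, D, M; no symbol is repeated more than three times in a row; V, L and D each appear at most once; the only place a smaller symbol precedes a larger one is the allowed subtractive pair IV, the symbol right after such a pair (if any) is smaller than the pair's first symbol, and otherwise the values never increase from left to right. Value: D (500) + L (50) + X (10) + IV (4) = 564. So it is a valid standard Roman numeral.

Yes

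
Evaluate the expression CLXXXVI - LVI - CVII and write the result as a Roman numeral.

CLXXXVI = 186, LVI = 56, CVII = 107
186 - 56 = 130
130 - 107 = 23

XXIII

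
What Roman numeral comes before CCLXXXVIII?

CCLXXXVIII = 288; previous is 287

CCLXXXVII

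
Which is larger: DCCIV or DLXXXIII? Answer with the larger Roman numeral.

DCCIV = 704
DLXXXIII = 583
704 is larger

DCCIV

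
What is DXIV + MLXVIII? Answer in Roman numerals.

DXIV = 514
MLXVIII = 1068
514 + 1068 = 1582

MDLXXXII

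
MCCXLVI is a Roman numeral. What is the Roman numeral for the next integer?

MCCXLVI = 1246; next is 1247

MCCXLVII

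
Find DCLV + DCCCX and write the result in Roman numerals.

DCLV = 655
DCCCX = 810
655 + 810 = 1465

MCDLXV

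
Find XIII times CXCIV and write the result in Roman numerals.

XIII = 13
CXCIV = 194
13 × 194 = 2522

MMDXXII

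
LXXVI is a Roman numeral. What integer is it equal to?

LXXVI: L=50, X=10, X=10, V=5, I=1
50 + 10 + 10 + 5 + 1 = 76

76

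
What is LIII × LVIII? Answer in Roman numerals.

LIII = 53
LVIII = 58
53 × 58 = 3074

MMMLXXIV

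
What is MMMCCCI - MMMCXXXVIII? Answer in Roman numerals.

MMMCCCI = 3301
MMMCXXXVIII = 3138
3301 - 3138 = 163

CLXIII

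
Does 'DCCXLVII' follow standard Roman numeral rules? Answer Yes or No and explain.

'DCCXLVII': Check the rules: uses only the symbols I, V, X, L, C, D, M; no symbol is repeated more than three times in a row; V, L and D each appear at most once; the only place a smaller symbol precedes a larger one is the allowed subtractive pair XL, the symbol right after such a pair (if any) is smaller than the pair's first symbol, and otherwise the values never increase from left to right. Value: D (500) + C (100) + C (100) + XL (40) + V (5) + I (1) + I (1) = 747. So it is a valid standard Roman numeral.

Yes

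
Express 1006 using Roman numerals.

Convert 1006 to Roman numerals:
  1006 contains 1×1000 (M)
  6 contains 1×5 (V)
  1 contains 1×1 (I)

MVI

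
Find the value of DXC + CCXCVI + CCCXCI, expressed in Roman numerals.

DXC = 590, CCXCVI = 296, CCCXCI = 391
590 + 296 = 886
886 + 391 = 1277

MCCLXXVII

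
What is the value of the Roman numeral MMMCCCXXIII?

MMMCCCXXIII: M=1000, M=1000, M=1000, C=100, C=100, C=100, X=10, X=10, I=1, I=1, I=1
1000 + 1000 + 1000 + 100 + 100 + 100 + 10 + 10 + 1 + 1 + 1 = 3323

3323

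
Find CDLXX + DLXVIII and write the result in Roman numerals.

CDLXX = 470
DLXVIII = 568
470 + 568 = 1038

MXXXVIII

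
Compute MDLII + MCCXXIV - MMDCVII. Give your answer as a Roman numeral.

MDLII = 1552, MCCXXIV = 1224, MMDCVII = 2607
1552 + 1224 = 2776
2776 - 2607 = 169

CLXIX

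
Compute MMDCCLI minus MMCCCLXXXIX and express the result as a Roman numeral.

MMDCCLI = 2751
MMCCCLXXXIX = 2389
2751 - 2389 = 362

CCCLXII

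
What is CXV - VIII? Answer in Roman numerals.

CXV = 115
VIII = 8
115 - 8 = 107

CVII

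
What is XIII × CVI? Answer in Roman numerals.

XIII = 13
CVI = 106
13 × 106 = 1378

MCCCLXXVIII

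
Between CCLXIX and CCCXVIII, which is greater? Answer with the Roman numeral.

CCLXIX = 269
CCCXVIII = 318
318 is larger

CCCXVIII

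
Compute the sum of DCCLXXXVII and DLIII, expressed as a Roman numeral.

DCCLXXXVII = 787
DLIII = 553
787 + 553 = 1340

MCCCXL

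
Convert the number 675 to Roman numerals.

Convert 675 to Roman numerals:
  675 contains 1×500 (D)
  175 contains 1×100 (C)
  75 contains 1×50 (L)
  25 contains 2×10 (XX)
  5 contains 1×5 (V)

DCLXXV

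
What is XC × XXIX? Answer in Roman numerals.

XC = 90
XXIX = 29
90 × 29 = 2610

MMDCX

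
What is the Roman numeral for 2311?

Convert 2311 to Roman numerals:
  2311 contains 2×1000 (MM)
  311 contains 3×100 (CCC)
  11 contains 1×10 (X)
  1 contains 1×1 (I)

MMCCCXI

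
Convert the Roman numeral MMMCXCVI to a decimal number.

MMMCXCVI: M=1000, M=1000, M=1000, C=100, XC=90, V=5, I=1
1000 + 1000 + 1000 + 100 + 90 + 5 + 1 = 3196

3196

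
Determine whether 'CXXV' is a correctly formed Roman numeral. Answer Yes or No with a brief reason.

'CXXV': Check the rules: uses only the symbols I, V, X, L, C, D, M; no symbol is repeated more than three times in a row; V, L and D each appear at most once; no smaller symbol precedes a larger one (values never increase from left to right). Value: C (100) + X (10) + X (10) + V (5) = 125. So it is a valid standard Roman numeral.

Yes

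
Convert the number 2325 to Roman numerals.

Convert 2325 to Roman numerals:
  2325 contains 2×1000 (MM)
  325 contains 3×100 (CCC)
  25 contains 2×10 (XX)
  5 contains 1×5 (V)

MMCCCXXV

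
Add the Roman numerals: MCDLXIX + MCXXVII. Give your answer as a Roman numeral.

MCDLXIX = 1469
MCXXVII = 1127
1469 + 1127 = 2596

MMDXCVI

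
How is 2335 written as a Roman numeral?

Convert 2335 to Roman numerals:
  2335 contains 2×1000 (MM)
  335 contains 3×100 (CCC)
  35 contains 3×10 (XXX)
  5 contains 1×5 (V)

MMCCCXXXV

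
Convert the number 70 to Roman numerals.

Convert 70 to Roman numerals:
  70 contains 1×50 (L)
  20 contains 2×10 (XX)

LXX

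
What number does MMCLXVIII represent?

MMCLXVIII: M=1000, M=1000, C=100, L=50, X=10, V=5, I=1, I=1, I=1
1000 + 1000 + 100 + 50 + 10 + 5 + 1 + 1 + 1 = 2168

2168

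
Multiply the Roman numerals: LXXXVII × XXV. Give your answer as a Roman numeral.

LXXXVII = 87
XXV = 25
87 × 25 = 2175

MMCLXXV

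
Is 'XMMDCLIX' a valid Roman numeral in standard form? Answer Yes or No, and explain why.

'XMMDCLIX': Invalid subtractive combination: XM

No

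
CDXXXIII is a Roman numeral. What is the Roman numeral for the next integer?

CDXXXIII = 433; next is 434

CDXXXIV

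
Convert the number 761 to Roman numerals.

Convert 761 to Roman numerals:
  761 contains 1×500 (D)
  261 contains 2×100 (CC)
  61 contains 1×50 (L)
  11 contains 1×10 (X)
  1 contains 1×1 (I)

DCCLXI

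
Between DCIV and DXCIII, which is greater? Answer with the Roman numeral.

DCIV = 604
DXCIII = 593
604 is larger

DCIV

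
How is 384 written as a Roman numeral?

Convert 384 to Roman numerals:
  384 contains 3×100 (CCC)
  84 contains 1×50 (L)
  34 contains 3×10 (XXX)
  4 contains 1×4 (IV)

CCCLXXXIV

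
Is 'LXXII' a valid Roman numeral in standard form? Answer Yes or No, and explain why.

'LXXII': Check the rules: uses only the symbols I, V, X, L, C, D, M; no symbol is repeated more than three times in a row; V, L and D each appear at most once; no smaller symbol precedes a larger one (values never increase from left to right). Value: L (50) + X (10) + X (10) + I (1) + I (1) = 72. So it is a valid standard Roman numeral.

Yes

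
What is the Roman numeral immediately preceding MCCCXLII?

MCCCXLII = 1342; previous is 1341

MCCCXLI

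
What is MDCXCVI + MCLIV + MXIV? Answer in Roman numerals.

MDCXCVI = 1696, MCLIV = 1154, MXIV = 1014
1696 + 1154 = 2850
2850 + 1014 = 3864

MMMDCCCLXIV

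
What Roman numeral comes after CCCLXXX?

CCCLXXX = 380; next is 381

CCCLXXXI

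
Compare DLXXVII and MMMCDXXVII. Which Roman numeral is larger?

DLXXVII = 577
MMMCDXXVII = 3427
3427 is larger

MMMCDXXVII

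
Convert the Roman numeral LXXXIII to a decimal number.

LXXXIII: L=50, X=10, X=10, X=10, I=1, I=1, I=1
50 + 10 + 10 + 10 + 1 + 1 + 1 = 83

83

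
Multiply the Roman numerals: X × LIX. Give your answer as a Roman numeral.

X = 10
LIX = 59
10 × 59 = 590

DXC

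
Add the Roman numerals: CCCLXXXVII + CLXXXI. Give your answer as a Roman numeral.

CCCLXXXVII = 387
CLXXXI = 181
387 + 181 = 568

DLXVIII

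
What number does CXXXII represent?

CXXXII: C=100, X=10, X=10, X=10, I=1, I=1
100 + 10 + 10 + 10 + 1 + 1 = 132

132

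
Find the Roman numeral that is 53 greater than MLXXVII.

MLXXVII = 1077
1077 + 53 = 1130

MCXXX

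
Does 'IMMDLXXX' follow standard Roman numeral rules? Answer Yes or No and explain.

'IMMDLXXX': Invalid subtractive combination: IM

No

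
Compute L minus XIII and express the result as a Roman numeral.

L = 50
XIII = 13
50 - 13 = 37

XXXVII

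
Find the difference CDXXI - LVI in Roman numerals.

CDXXI = 421
LVI = 56
421 - 56 = 365

CCCLXV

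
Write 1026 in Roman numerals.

Convert 1026 to Roman numerals:
  1026 contains 1×1000 (M)
  26 contains 2×10 (XX)
  6 contains 1×5 (V)
  1 contains 1×1 (I)

MXXVI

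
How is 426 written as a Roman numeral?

Convert 426 to Roman numerals:
  426 contains 1×400 (CD)
  26 contains 2×10 (XX)
  6 contains 1×5 (V)
  1 contains 1×1 (I)

CDXXVI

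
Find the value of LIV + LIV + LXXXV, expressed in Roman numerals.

LIV = 54, LIV = 54, LXXXV = 85
54 + 54 = 108
108 + 85 = 193

CXCIII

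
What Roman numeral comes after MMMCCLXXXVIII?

MMMCCLXXXVIII = 3288, so the next integer is 3288 + 1 = 3289

MMMCCLXXXIX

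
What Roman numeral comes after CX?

CX = 110; next is 111

CXI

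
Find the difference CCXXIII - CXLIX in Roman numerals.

CCXXIII = 223
CXLIX = 149
223 - 149 = 74

LXXIV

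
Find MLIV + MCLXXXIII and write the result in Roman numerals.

MLIV = 1054
MCLXXXIII = 1183
1054 + 1183 = 2237

MMCCXXXVII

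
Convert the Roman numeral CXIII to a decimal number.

CXIII: C=100, X=10, I=1, I=1, I=1
100 + 10 + 1 + 1 + 1 = 113

113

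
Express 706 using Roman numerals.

Convert 706 to Roman numerals:
  706 contains 1×500 (D)
  206 contains 2×100 (CC)
  6 contains 1×5 (V)
  1 contains 1×1 (I)

DCCVI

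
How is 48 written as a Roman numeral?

Convert 48 to Roman numerals:
  48 contains 1×40 (XL)
  8 contains 1×5 (V)
  3 contains 3×1 (III)

XLVIII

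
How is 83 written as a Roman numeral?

Convert 83 to Roman numerals:
  83 contains 1×50 (L)
  33 contains 3×10 (XXX)
  3 contains 3×1 (III)

LXXXIII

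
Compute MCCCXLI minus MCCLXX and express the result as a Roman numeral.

MCCCXLI = 1341
MCCLXX = 1270
1341 - 1270 = 71

LXXI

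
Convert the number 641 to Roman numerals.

Convert 641 to Roman numerals:
  641 contains 1×500 (D)
  141 contains 1×100 (C)
  41 contains 1×40 (XL)
  1 contains 1×1 (I)

DCXLI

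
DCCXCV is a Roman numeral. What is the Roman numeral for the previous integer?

DCCXCV = 795; previous is 794

DCCXCIV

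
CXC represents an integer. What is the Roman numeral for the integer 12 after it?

CXC = 190
190 + 12 = 202

CCII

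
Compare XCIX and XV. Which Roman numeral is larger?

XCIX = 99
XV = 15
99 is larger

XCIX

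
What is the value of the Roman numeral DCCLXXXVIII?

DCCLXXXVIII: D=500, C=100, C=100, L=50, X=10, X=10, X=10, V=5, I=1, I=1, I=1
500 + 100 + 100 + 50 + 10 + 10 + 10 + 5 + 1 + 1 + 1 = 788

788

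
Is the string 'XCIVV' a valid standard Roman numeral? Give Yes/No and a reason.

'XCIVV': V should not appear more than once

No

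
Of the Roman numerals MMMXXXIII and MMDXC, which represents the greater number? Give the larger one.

MMMXXXIII = 3033
MMDXC = 2590
3033 is larger

MMMXXXIII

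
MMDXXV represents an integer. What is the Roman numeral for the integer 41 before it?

MMDXXV = 2525
2525 - 41 = 2484

MMCDLXXXIV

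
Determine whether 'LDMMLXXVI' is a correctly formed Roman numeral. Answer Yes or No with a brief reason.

'LDMMLXXVI': L should not appear more than once

No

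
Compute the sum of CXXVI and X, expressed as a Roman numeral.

CXXVI = 126
X = 10
126 + 10 = 136

CXXXVI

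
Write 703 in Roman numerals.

Convert 703 to Roman numerals:
  703 contains 1×500 (D)
  203 contains 2×100 (CC)
  3 contains 3×1 (III)

DCCIII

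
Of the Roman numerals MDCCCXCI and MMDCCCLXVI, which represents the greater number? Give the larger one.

MDCCCXCI = 1891
MMDCCCLXVI = 2866
2866 is larger

MMDCCCLXVI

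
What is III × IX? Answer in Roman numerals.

III = 3
IX = 9
3 × 9 = 27

XXVII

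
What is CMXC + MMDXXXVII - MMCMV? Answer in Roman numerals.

CMXC = 990, MMDXXXVII = 2537, MMCMV = 2905
990 + 2537 = 3527
3527 - 2905 = 622

DCXXII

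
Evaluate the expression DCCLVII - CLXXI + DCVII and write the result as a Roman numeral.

DCCLVII = 757, CLXXI = 171, DCVII = 607
757 - 171 = 586
586 + 607 = 1193

MCXCIII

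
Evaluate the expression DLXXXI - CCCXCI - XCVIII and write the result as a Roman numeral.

DLXXXI = 581, CCCXCI = 391, XCVIII = 98
581 - 391 = 190
190 - 98 = 92

XCII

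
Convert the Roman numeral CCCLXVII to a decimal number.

CCCLXVII: C=100, C=100, C=100, L=50, X=10, V=5, I=1, I=1
100 + 100 + 100 + 50 + 10 + 5 + 1 + 1 = 367

367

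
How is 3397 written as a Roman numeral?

Convert 3397 to Roman numerals:
  3397 contains 3×1000 (MMM)
  397 contains 3×100 (CCC)
  97 contains 1×90 (XC)
  7 contains 1×5 (V)
  2 contains 2×1 (II)

MMMCCCXCVII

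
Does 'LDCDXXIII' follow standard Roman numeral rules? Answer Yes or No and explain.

'LDCDXXIII': D should not appear more than once

No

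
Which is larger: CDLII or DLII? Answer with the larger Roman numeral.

CDLII = 452
DLII = 552
552 is larger

DLII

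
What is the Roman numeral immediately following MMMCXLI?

MMMCXLI = 3141; next is 3142

MMMCXLII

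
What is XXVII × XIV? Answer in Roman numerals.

XXVII = 27
XIV = 14
27 × 14 = 378

CCCLXXVIII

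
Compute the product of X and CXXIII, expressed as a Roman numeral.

X = 10
CXXIII = 123
10 × 123 = 1230

MCCXXX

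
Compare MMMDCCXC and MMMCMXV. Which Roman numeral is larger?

MMMDCCXC = 3790
MMMCMXV = 3915
3915 is larger

MMMCMXV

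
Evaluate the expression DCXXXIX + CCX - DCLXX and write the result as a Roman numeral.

DCXXXIX = 639, CCX = 210, DCLXX = 670
639 + 210 = 849
849 - 670 = 179

CLXXIX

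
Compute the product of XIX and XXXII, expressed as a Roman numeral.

XIX = 19
XXXII = 32
19 × 32 = 608

DCVIII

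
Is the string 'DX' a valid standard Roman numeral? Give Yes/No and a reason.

'DX': Check the rules: uses only the symbols I, V, X, L, C, D, M; no symbol is repeated more than three times in a row; V, L and D each appear at most once; no smaller symbol precedes a larger one (values never increase from left to right). Value: D (500) + X (10) = 510. So it is a valid standard Roman numeral.

Yes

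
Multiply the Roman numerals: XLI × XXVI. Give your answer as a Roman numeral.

XLI = 41
XXVI = 26
41 × 26 = 1066

MLXVI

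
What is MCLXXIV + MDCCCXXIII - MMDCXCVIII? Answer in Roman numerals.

MCLXXIV = 1174, MDCCCXXIII = 1823, MMDCXCVIII = 2698
1174 + 1823 = 2997
2997 - 2698 = 299

CCXCIX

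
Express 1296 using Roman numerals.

Convert 1296 to Roman numerals:
  1296 contains 1×1000 (M)
  296 contains 2×100 (CC)
  96 contains 1×90 (XC)
  6 contains 1×5 (V)
  1 contains 1×1 (I)

MCCXCVI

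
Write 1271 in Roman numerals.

Convert 1271 to Roman numerals:
  1271 contains 1×1000 (M)
  271 contains 2×100 (CC)
  71 contains 1×50 (L)
  21 contains 2×10 (XX)
  1 contains 1×1 (I)

MCCLXXI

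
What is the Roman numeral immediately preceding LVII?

LVII = 57; previous is 56

LVI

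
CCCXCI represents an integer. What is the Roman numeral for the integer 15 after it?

CCCXCI = 391
391 + 15 = 406

CDVI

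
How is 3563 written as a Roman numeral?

Convert 3563 to Roman numerals:
  3563 contains 3×1000 (MMM)
  563 contains 1×500 (D)
  63 contains 1×50 (L)
  13 contains 1×10 (X)
  3 contains 3×1 (III)

MMMDLXIII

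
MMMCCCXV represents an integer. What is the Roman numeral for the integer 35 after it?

MMMCCCXV = 3315
3315 + 35 = 3350

MMMCCCL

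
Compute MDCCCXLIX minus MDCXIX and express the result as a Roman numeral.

MDCCCXLIX = 1849
MDCXIX = 1619
1849 - 1619 = 230

CCXXX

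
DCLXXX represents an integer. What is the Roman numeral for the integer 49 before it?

DCLXXX = 680
680 - 49 = 631

DCXXXI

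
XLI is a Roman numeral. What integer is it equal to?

XLI: XL=40, I=1
40 + 1 = 41

41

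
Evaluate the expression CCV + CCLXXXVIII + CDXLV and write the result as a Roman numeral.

CCV = 205, CCLXXXVIII = 288, CDXLV = 445
205 + 288 = 493
493 + 445 = 938

CMXXXVIII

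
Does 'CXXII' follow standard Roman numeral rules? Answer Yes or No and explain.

'CXXII': Check the rules: uses only the symbols I, V, X, L, C, D, M; no symbol is repeated more than three times in a row; V, L and D each appear at most once; no smaller symbol precedes a larger one (values never increase from left to right). Value: C (100) + X (10) + X (10) + I (1) + I (1) = 122. So it is a valid standard Roman numeral.

Yes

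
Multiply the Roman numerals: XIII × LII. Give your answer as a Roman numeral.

XIII = 13
LII = 52
13 × 52 = 676

DCLXXVI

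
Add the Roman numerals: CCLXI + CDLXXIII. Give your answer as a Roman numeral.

CCLXI = 261
CDLXXIII = 473
261 + 473 = 734

DCCXXXIV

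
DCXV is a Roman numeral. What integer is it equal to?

DCXV: D=500, C=100, X=10, V=5
500 + 100 + 10 + 5 = 615

615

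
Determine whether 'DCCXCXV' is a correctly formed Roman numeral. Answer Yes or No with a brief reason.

'DCCXCXV': X cannot come right after the subtractive pair XC: once X is subtracted in XC, the next symbol must be smaller than X

No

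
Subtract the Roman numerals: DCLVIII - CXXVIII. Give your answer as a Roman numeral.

DCLVIII = 658
CXXVIII = 128
658 - 128 = 530

DXXX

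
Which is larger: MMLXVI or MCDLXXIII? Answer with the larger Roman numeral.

MMLXVI = 2066
MCDLXXIII = 1473
2066 is larger

MMLXVI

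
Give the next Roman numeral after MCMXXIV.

MCMXXIV = 1924; next is 1925

MCMXXV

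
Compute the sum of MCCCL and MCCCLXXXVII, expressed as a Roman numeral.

MCCCL = 1350
MCCCLXXXVII = 1387
1350 + 1387 = 2737

MMDCCXXXVII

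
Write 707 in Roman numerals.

Convert 707 to Roman numerals:
  707 contains 1×500 (D)
  207 contains 2×100 (CC)
  7 contains 1×5 (V)
  2 contains 2×1 (II)

DCCVII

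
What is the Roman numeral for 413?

Convert 413 to Roman numerals:
  413 contains 1×400 (CD)
  13 contains 1×10 (X)
  3 contains 3×1 (III)

CDXIII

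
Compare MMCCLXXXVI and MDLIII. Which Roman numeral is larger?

MMCCLXXXVI = 2286
MDLIII = 1553
2286 is larger

MMCCLXXXVI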